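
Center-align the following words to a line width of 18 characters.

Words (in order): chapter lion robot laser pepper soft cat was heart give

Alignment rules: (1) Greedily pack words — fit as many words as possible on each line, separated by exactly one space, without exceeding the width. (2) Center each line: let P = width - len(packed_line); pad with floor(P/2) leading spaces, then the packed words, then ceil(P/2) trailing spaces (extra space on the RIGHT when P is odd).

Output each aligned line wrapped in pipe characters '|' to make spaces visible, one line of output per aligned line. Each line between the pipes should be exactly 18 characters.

Line 1: ['chapter', 'lion', 'robot'] (min_width=18, slack=0)
Line 2: ['laser', 'pepper', 'soft'] (min_width=17, slack=1)
Line 3: ['cat', 'was', 'heart', 'give'] (min_width=18, slack=0)

Answer: |chapter lion robot|
|laser pepper soft |
|cat was heart give|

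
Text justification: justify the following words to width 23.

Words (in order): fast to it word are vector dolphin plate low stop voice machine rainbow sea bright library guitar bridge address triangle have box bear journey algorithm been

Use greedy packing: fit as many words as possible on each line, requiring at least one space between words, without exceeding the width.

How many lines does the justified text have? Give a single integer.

Line 1: ['fast', 'to', 'it', 'word', 'are'] (min_width=19, slack=4)
Line 2: ['vector', 'dolphin', 'plate'] (min_width=20, slack=3)
Line 3: ['low', 'stop', 'voice', 'machine'] (min_width=22, slack=1)
Line 4: ['rainbow', 'sea', 'bright'] (min_width=18, slack=5)
Line 5: ['library', 'guitar', 'bridge'] (min_width=21, slack=2)
Line 6: ['address', 'triangle', 'have'] (min_width=21, slack=2)
Line 7: ['box', 'bear', 'journey'] (min_width=16, slack=7)
Line 8: ['algorithm', 'been'] (min_width=14, slack=9)
Total lines: 8

Answer: 8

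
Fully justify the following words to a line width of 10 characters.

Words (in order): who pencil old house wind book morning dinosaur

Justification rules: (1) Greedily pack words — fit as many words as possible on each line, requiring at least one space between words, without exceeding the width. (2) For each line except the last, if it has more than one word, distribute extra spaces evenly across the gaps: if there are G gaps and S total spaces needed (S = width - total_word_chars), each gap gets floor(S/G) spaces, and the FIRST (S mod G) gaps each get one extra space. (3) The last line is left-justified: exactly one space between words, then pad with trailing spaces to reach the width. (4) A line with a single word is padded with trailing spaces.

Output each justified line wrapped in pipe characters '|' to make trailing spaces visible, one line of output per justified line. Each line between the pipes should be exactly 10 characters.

Line 1: ['who', 'pencil'] (min_width=10, slack=0)
Line 2: ['old', 'house'] (min_width=9, slack=1)
Line 3: ['wind', 'book'] (min_width=9, slack=1)
Line 4: ['morning'] (min_width=7, slack=3)
Line 5: ['dinosaur'] (min_width=8, slack=2)

Answer: |who pencil|
|old  house|
|wind  book|
|morning   |
|dinosaur  |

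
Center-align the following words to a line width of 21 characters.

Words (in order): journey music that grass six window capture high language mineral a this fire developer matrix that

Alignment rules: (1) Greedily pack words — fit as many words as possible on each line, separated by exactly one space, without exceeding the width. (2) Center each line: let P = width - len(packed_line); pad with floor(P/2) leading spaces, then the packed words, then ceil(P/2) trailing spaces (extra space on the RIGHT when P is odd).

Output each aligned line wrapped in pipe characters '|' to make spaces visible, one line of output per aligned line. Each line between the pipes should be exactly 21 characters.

Answer: | journey music that  |
|  grass six window   |
|capture high language|
| mineral a this fire |
|developer matrix that|

Derivation:
Line 1: ['journey', 'music', 'that'] (min_width=18, slack=3)
Line 2: ['grass', 'six', 'window'] (min_width=16, slack=5)
Line 3: ['capture', 'high', 'language'] (min_width=21, slack=0)
Line 4: ['mineral', 'a', 'this', 'fire'] (min_width=19, slack=2)
Line 5: ['developer', 'matrix', 'that'] (min_width=21, slack=0)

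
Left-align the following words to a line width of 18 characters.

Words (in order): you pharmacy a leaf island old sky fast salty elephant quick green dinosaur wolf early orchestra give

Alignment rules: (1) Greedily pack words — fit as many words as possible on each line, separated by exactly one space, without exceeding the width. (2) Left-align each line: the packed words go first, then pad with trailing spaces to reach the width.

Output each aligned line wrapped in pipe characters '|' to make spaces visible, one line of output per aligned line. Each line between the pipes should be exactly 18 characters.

Answer: |you pharmacy a    |
|leaf island old   |
|sky fast salty    |
|elephant quick    |
|green dinosaur    |
|wolf early        |
|orchestra give    |

Derivation:
Line 1: ['you', 'pharmacy', 'a'] (min_width=14, slack=4)
Line 2: ['leaf', 'island', 'old'] (min_width=15, slack=3)
Line 3: ['sky', 'fast', 'salty'] (min_width=14, slack=4)
Line 4: ['elephant', 'quick'] (min_width=14, slack=4)
Line 5: ['green', 'dinosaur'] (min_width=14, slack=4)
Line 6: ['wolf', 'early'] (min_width=10, slack=8)
Line 7: ['orchestra', 'give'] (min_width=14, slack=4)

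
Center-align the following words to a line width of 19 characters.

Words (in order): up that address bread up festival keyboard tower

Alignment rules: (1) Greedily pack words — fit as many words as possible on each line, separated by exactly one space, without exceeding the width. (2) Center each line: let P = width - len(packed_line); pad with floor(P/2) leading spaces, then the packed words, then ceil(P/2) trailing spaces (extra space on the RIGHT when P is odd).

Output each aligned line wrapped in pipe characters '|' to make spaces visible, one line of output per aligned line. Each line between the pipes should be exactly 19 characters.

Line 1: ['up', 'that', 'address'] (min_width=15, slack=4)
Line 2: ['bread', 'up', 'festival'] (min_width=17, slack=2)
Line 3: ['keyboard', 'tower'] (min_width=14, slack=5)

Answer: |  up that address  |
| bread up festival |
|  keyboard tower   |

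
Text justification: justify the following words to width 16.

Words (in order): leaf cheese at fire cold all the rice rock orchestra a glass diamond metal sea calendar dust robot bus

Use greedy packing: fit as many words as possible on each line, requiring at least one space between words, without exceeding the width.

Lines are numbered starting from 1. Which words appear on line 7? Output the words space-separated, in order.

Line 1: ['leaf', 'cheese', 'at'] (min_width=14, slack=2)
Line 2: ['fire', 'cold', 'all'] (min_width=13, slack=3)
Line 3: ['the', 'rice', 'rock'] (min_width=13, slack=3)
Line 4: ['orchestra', 'a'] (min_width=11, slack=5)
Line 5: ['glass', 'diamond'] (min_width=13, slack=3)
Line 6: ['metal', 'sea'] (min_width=9, slack=7)
Line 7: ['calendar', 'dust'] (min_width=13, slack=3)
Line 8: ['robot', 'bus'] (min_width=9, slack=7)

Answer: calendar dust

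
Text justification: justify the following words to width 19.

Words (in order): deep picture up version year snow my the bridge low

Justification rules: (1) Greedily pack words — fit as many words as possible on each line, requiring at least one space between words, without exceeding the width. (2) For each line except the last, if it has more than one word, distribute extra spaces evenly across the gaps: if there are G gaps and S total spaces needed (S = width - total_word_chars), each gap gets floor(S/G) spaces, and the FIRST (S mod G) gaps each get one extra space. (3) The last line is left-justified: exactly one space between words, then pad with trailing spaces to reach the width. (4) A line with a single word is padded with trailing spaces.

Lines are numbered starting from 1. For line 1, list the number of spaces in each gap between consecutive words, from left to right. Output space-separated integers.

Answer: 3 3

Derivation:
Line 1: ['deep', 'picture', 'up'] (min_width=15, slack=4)
Line 2: ['version', 'year', 'snow'] (min_width=17, slack=2)
Line 3: ['my', 'the', 'bridge', 'low'] (min_width=17, slack=2)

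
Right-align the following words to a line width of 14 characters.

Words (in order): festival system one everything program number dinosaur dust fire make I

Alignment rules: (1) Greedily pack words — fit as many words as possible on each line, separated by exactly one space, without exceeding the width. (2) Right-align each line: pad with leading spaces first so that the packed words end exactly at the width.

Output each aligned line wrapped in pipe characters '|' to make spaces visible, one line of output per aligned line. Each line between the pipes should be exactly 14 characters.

Line 1: ['festival'] (min_width=8, slack=6)
Line 2: ['system', 'one'] (min_width=10, slack=4)
Line 3: ['everything'] (min_width=10, slack=4)
Line 4: ['program', 'number'] (min_width=14, slack=0)
Line 5: ['dinosaur', 'dust'] (min_width=13, slack=1)
Line 6: ['fire', 'make', 'I'] (min_width=11, slack=3)

Answer: |      festival|
|    system one|
|    everything|
|program number|
| dinosaur dust|
|   fire make I|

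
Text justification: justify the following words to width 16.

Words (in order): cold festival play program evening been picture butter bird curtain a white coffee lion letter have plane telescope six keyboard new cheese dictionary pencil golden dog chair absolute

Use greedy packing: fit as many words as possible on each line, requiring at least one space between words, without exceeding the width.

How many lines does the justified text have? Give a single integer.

Line 1: ['cold', 'festival'] (min_width=13, slack=3)
Line 2: ['play', 'program'] (min_width=12, slack=4)
Line 3: ['evening', 'been'] (min_width=12, slack=4)
Line 4: ['picture', 'butter'] (min_width=14, slack=2)
Line 5: ['bird', 'curtain', 'a'] (min_width=14, slack=2)
Line 6: ['white', 'coffee'] (min_width=12, slack=4)
Line 7: ['lion', 'letter', 'have'] (min_width=16, slack=0)
Line 8: ['plane', 'telescope'] (min_width=15, slack=1)
Line 9: ['six', 'keyboard', 'new'] (min_width=16, slack=0)
Line 10: ['cheese'] (min_width=6, slack=10)
Line 11: ['dictionary'] (min_width=10, slack=6)
Line 12: ['pencil', 'golden'] (min_width=13, slack=3)
Line 13: ['dog', 'chair'] (min_width=9, slack=7)
Line 14: ['absolute'] (min_width=8, slack=8)
Total lines: 14

Answer: 14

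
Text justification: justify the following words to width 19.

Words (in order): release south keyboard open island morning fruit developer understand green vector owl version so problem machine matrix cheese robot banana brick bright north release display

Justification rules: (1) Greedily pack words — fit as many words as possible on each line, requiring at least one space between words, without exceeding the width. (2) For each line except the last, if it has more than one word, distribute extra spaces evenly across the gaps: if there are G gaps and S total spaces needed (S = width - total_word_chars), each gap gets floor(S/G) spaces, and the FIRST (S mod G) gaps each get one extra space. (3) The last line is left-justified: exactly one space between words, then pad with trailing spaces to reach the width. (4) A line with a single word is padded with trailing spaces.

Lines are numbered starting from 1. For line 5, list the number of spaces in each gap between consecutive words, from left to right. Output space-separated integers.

Answer: 4

Derivation:
Line 1: ['release', 'south'] (min_width=13, slack=6)
Line 2: ['keyboard', 'open'] (min_width=13, slack=6)
Line 3: ['island', 'morning'] (min_width=14, slack=5)
Line 4: ['fruit', 'developer'] (min_width=15, slack=4)
Line 5: ['understand', 'green'] (min_width=16, slack=3)
Line 6: ['vector', 'owl', 'version'] (min_width=18, slack=1)
Line 7: ['so', 'problem', 'machine'] (min_width=18, slack=1)
Line 8: ['matrix', 'cheese', 'robot'] (min_width=19, slack=0)
Line 9: ['banana', 'brick', 'bright'] (min_width=19, slack=0)
Line 10: ['north', 'release'] (min_width=13, slack=6)
Line 11: ['display'] (min_width=7, slack=12)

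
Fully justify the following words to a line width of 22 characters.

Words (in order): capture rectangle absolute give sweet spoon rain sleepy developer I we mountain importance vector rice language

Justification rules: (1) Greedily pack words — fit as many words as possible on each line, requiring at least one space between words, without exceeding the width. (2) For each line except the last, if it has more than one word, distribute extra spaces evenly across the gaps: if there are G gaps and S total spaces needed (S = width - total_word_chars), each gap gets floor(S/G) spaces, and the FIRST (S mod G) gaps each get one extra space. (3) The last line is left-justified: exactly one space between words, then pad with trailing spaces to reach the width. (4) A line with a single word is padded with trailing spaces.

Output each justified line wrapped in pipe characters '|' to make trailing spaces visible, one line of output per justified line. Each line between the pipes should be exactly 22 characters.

Line 1: ['capture', 'rectangle'] (min_width=17, slack=5)
Line 2: ['absolute', 'give', 'sweet'] (min_width=19, slack=3)
Line 3: ['spoon', 'rain', 'sleepy'] (min_width=17, slack=5)
Line 4: ['developer', 'I', 'we'] (min_width=14, slack=8)
Line 5: ['mountain', 'importance'] (min_width=19, slack=3)
Line 6: ['vector', 'rice', 'language'] (min_width=20, slack=2)

Answer: |capture      rectangle|
|absolute   give  sweet|
|spoon    rain   sleepy|
|developer     I     we|
|mountain    importance|
|vector rice language  |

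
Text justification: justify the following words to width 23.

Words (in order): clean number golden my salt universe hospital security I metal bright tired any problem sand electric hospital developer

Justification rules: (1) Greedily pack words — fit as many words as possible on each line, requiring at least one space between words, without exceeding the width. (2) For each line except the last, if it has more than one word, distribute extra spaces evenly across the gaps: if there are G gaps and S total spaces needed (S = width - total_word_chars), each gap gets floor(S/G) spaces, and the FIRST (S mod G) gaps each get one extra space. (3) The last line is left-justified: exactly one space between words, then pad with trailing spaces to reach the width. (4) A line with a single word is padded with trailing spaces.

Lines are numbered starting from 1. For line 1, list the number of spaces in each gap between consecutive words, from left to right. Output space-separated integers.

Answer: 2 1 1

Derivation:
Line 1: ['clean', 'number', 'golden', 'my'] (min_width=22, slack=1)
Line 2: ['salt', 'universe', 'hospital'] (min_width=22, slack=1)
Line 3: ['security', 'I', 'metal', 'bright'] (min_width=23, slack=0)
Line 4: ['tired', 'any', 'problem', 'sand'] (min_width=22, slack=1)
Line 5: ['electric', 'hospital'] (min_width=17, slack=6)
Line 6: ['developer'] (min_width=9, slack=14)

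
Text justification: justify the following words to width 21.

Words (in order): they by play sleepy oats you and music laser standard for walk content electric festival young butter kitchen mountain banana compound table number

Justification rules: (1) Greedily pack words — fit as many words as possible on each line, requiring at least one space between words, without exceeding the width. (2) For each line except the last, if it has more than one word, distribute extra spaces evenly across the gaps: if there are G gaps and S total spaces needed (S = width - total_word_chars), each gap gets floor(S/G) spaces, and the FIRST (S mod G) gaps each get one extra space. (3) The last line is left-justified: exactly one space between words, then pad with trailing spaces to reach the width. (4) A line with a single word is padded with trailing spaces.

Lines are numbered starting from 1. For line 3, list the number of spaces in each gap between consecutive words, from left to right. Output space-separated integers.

Answer: 3 2

Derivation:
Line 1: ['they', 'by', 'play', 'sleepy'] (min_width=19, slack=2)
Line 2: ['oats', 'you', 'and', 'music'] (min_width=18, slack=3)
Line 3: ['laser', 'standard', 'for'] (min_width=18, slack=3)
Line 4: ['walk', 'content', 'electric'] (min_width=21, slack=0)
Line 5: ['festival', 'young', 'butter'] (min_width=21, slack=0)
Line 6: ['kitchen', 'mountain'] (min_width=16, slack=5)
Line 7: ['banana', 'compound', 'table'] (min_width=21, slack=0)
Line 8: ['number'] (min_width=6, slack=15)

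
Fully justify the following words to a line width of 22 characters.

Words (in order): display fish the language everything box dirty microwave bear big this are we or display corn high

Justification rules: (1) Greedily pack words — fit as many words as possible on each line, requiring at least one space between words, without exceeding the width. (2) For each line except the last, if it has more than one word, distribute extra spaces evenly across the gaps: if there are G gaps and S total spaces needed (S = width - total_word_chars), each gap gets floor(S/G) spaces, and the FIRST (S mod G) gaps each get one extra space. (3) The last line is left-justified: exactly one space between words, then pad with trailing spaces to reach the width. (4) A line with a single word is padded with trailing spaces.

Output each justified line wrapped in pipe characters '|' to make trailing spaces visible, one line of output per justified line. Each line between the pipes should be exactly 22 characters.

Answer: |display    fish    the|
|language    everything|
|box   dirty  microwave|
|bear  big  this are we|
|or display corn high  |

Derivation:
Line 1: ['display', 'fish', 'the'] (min_width=16, slack=6)
Line 2: ['language', 'everything'] (min_width=19, slack=3)
Line 3: ['box', 'dirty', 'microwave'] (min_width=19, slack=3)
Line 4: ['bear', 'big', 'this', 'are', 'we'] (min_width=20, slack=2)
Line 5: ['or', 'display', 'corn', 'high'] (min_width=20, slack=2)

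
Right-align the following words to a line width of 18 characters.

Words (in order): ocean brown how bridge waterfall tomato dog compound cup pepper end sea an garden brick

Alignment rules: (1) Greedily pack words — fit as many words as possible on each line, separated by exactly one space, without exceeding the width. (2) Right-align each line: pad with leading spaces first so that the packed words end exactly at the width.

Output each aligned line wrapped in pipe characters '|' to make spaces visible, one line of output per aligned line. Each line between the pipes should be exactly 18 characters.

Answer: |   ocean brown how|
|  bridge waterfall|
|        tomato dog|
|      compound cup|
| pepper end sea an|
|      garden brick|

Derivation:
Line 1: ['ocean', 'brown', 'how'] (min_width=15, slack=3)
Line 2: ['bridge', 'waterfall'] (min_width=16, slack=2)
Line 3: ['tomato', 'dog'] (min_width=10, slack=8)
Line 4: ['compound', 'cup'] (min_width=12, slack=6)
Line 5: ['pepper', 'end', 'sea', 'an'] (min_width=17, slack=1)
Line 6: ['garden', 'brick'] (min_width=12, slack=6)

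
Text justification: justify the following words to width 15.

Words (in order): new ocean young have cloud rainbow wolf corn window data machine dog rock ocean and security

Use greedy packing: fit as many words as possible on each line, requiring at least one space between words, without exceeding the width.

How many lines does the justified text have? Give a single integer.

Answer: 7

Derivation:
Line 1: ['new', 'ocean', 'young'] (min_width=15, slack=0)
Line 2: ['have', 'cloud'] (min_width=10, slack=5)
Line 3: ['rainbow', 'wolf'] (min_width=12, slack=3)
Line 4: ['corn', 'window'] (min_width=11, slack=4)
Line 5: ['data', 'machine'] (min_width=12, slack=3)
Line 6: ['dog', 'rock', 'ocean'] (min_width=14, slack=1)
Line 7: ['and', 'security'] (min_width=12, slack=3)
Total lines: 7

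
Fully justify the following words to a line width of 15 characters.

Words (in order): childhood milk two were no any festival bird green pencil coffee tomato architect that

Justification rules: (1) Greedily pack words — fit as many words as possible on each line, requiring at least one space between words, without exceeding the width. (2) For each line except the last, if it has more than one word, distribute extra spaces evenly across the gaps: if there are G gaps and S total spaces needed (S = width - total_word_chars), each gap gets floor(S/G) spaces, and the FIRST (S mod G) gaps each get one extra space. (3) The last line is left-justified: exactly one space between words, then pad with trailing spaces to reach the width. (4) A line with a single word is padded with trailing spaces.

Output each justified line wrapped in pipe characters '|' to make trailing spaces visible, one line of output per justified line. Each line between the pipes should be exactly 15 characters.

Line 1: ['childhood', 'milk'] (min_width=14, slack=1)
Line 2: ['two', 'were', 'no', 'any'] (min_width=15, slack=0)
Line 3: ['festival', 'bird'] (min_width=13, slack=2)
Line 4: ['green', 'pencil'] (min_width=12, slack=3)
Line 5: ['coffee', 'tomato'] (min_width=13, slack=2)
Line 6: ['architect', 'that'] (min_width=14, slack=1)

Answer: |childhood  milk|
|two were no any|
|festival   bird|
|green    pencil|
|coffee   tomato|
|architect that |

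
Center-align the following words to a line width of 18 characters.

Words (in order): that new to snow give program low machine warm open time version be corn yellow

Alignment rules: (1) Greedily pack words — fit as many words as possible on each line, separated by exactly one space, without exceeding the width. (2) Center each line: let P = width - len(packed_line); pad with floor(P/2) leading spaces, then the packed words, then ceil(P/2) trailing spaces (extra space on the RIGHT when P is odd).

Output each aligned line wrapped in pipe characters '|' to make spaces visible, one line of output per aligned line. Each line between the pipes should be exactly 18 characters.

Line 1: ['that', 'new', 'to', 'snow'] (min_width=16, slack=2)
Line 2: ['give', 'program', 'low'] (min_width=16, slack=2)
Line 3: ['machine', 'warm', 'open'] (min_width=17, slack=1)
Line 4: ['time', 'version', 'be'] (min_width=15, slack=3)
Line 5: ['corn', 'yellow'] (min_width=11, slack=7)

Answer: | that new to snow |
| give program low |
|machine warm open |
| time version be  |
|   corn yellow    |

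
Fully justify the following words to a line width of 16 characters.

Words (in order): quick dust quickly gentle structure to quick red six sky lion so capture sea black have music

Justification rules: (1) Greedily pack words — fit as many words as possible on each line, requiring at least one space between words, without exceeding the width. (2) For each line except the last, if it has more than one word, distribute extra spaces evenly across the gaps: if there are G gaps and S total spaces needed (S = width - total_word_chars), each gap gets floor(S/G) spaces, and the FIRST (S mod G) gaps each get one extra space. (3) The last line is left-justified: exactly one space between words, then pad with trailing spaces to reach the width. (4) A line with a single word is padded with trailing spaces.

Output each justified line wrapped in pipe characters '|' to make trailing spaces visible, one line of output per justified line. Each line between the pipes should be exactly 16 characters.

Answer: |quick       dust|
|quickly   gentle|
|structure     to|
|quick   red  six|
|sky    lion   so|
|capture      sea|
|black have music|

Derivation:
Line 1: ['quick', 'dust'] (min_width=10, slack=6)
Line 2: ['quickly', 'gentle'] (min_width=14, slack=2)
Line 3: ['structure', 'to'] (min_width=12, slack=4)
Line 4: ['quick', 'red', 'six'] (min_width=13, slack=3)
Line 5: ['sky', 'lion', 'so'] (min_width=11, slack=5)
Line 6: ['capture', 'sea'] (min_width=11, slack=5)
Line 7: ['black', 'have', 'music'] (min_width=16, slack=0)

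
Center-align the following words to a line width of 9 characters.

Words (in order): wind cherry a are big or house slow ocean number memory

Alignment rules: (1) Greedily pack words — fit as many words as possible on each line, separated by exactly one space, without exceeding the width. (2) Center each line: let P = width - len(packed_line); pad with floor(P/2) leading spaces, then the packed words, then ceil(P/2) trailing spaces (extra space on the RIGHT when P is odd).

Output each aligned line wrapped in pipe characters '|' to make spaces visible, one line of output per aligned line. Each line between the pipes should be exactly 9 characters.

Line 1: ['wind'] (min_width=4, slack=5)
Line 2: ['cherry', 'a'] (min_width=8, slack=1)
Line 3: ['are', 'big'] (min_width=7, slack=2)
Line 4: ['or', 'house'] (min_width=8, slack=1)
Line 5: ['slow'] (min_width=4, slack=5)
Line 6: ['ocean'] (min_width=5, slack=4)
Line 7: ['number'] (min_width=6, slack=3)
Line 8: ['memory'] (min_width=6, slack=3)

Answer: |  wind   |
|cherry a |
| are big |
|or house |
|  slow   |
|  ocean  |
| number  |
| memory  |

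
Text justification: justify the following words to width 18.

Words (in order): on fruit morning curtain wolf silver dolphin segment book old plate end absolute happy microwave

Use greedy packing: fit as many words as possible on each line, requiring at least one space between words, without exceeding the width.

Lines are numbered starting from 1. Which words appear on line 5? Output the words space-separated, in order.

Answer: plate end absolute

Derivation:
Line 1: ['on', 'fruit', 'morning'] (min_width=16, slack=2)
Line 2: ['curtain', 'wolf'] (min_width=12, slack=6)
Line 3: ['silver', 'dolphin'] (min_width=14, slack=4)
Line 4: ['segment', 'book', 'old'] (min_width=16, slack=2)
Line 5: ['plate', 'end', 'absolute'] (min_width=18, slack=0)
Line 6: ['happy', 'microwave'] (min_width=15, slack=3)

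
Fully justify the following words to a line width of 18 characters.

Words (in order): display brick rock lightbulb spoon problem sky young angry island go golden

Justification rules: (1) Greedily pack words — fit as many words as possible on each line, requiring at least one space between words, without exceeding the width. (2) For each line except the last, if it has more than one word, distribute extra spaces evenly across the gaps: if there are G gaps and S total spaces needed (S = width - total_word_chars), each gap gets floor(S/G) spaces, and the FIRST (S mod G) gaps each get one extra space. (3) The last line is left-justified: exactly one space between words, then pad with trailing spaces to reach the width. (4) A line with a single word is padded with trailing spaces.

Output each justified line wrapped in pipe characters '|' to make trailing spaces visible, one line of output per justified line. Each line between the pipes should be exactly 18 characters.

Line 1: ['display', 'brick', 'rock'] (min_width=18, slack=0)
Line 2: ['lightbulb', 'spoon'] (min_width=15, slack=3)
Line 3: ['problem', 'sky', 'young'] (min_width=17, slack=1)
Line 4: ['angry', 'island', 'go'] (min_width=15, slack=3)
Line 5: ['golden'] (min_width=6, slack=12)

Answer: |display brick rock|
|lightbulb    spoon|
|problem  sky young|
|angry   island  go|
|golden            |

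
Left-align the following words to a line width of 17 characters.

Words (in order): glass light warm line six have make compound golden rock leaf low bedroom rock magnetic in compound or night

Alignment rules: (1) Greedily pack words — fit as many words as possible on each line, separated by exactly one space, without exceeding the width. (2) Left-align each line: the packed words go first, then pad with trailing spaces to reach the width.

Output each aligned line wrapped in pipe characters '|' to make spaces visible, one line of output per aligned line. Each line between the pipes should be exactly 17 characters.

Answer: |glass light warm |
|line six have    |
|make compound    |
|golden rock leaf |
|low bedroom rock |
|magnetic in      |
|compound or night|

Derivation:
Line 1: ['glass', 'light', 'warm'] (min_width=16, slack=1)
Line 2: ['line', 'six', 'have'] (min_width=13, slack=4)
Line 3: ['make', 'compound'] (min_width=13, slack=4)
Line 4: ['golden', 'rock', 'leaf'] (min_width=16, slack=1)
Line 5: ['low', 'bedroom', 'rock'] (min_width=16, slack=1)
Line 6: ['magnetic', 'in'] (min_width=11, slack=6)
Line 7: ['compound', 'or', 'night'] (min_width=17, slack=0)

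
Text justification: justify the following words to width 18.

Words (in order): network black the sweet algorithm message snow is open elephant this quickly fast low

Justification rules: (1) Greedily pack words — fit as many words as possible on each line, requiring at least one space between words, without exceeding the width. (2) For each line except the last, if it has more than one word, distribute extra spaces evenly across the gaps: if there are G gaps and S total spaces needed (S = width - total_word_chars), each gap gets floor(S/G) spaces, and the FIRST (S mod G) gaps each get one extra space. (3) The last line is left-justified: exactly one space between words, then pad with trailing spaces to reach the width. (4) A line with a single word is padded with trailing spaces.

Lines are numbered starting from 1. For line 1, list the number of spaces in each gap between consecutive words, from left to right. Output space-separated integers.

Answer: 2 1

Derivation:
Line 1: ['network', 'black', 'the'] (min_width=17, slack=1)
Line 2: ['sweet', 'algorithm'] (min_width=15, slack=3)
Line 3: ['message', 'snow', 'is'] (min_width=15, slack=3)
Line 4: ['open', 'elephant', 'this'] (min_width=18, slack=0)
Line 5: ['quickly', 'fast', 'low'] (min_width=16, slack=2)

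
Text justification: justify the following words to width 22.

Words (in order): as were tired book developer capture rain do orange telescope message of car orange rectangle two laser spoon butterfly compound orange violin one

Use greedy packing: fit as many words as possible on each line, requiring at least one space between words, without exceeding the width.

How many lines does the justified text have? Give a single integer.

Answer: 8

Derivation:
Line 1: ['as', 'were', 'tired', 'book'] (min_width=18, slack=4)
Line 2: ['developer', 'capture', 'rain'] (min_width=22, slack=0)
Line 3: ['do', 'orange', 'telescope'] (min_width=19, slack=3)
Line 4: ['message', 'of', 'car', 'orange'] (min_width=21, slack=1)
Line 5: ['rectangle', 'two', 'laser'] (min_width=19, slack=3)
Line 6: ['spoon', 'butterfly'] (min_width=15, slack=7)
Line 7: ['compound', 'orange', 'violin'] (min_width=22, slack=0)
Line 8: ['one'] (min_width=3, slack=19)
Total lines: 8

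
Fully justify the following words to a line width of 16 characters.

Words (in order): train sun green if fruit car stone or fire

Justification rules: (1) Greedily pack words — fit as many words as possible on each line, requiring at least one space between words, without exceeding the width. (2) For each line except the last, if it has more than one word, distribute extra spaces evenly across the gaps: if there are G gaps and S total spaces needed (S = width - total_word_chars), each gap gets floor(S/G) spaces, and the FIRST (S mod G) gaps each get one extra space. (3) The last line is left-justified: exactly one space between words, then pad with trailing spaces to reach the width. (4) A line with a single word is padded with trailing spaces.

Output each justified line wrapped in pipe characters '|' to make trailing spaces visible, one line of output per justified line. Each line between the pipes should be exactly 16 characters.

Line 1: ['train', 'sun', 'green'] (min_width=15, slack=1)
Line 2: ['if', 'fruit', 'car'] (min_width=12, slack=4)
Line 3: ['stone', 'or', 'fire'] (min_width=13, slack=3)

Answer: |train  sun green|
|if   fruit   car|
|stone or fire   |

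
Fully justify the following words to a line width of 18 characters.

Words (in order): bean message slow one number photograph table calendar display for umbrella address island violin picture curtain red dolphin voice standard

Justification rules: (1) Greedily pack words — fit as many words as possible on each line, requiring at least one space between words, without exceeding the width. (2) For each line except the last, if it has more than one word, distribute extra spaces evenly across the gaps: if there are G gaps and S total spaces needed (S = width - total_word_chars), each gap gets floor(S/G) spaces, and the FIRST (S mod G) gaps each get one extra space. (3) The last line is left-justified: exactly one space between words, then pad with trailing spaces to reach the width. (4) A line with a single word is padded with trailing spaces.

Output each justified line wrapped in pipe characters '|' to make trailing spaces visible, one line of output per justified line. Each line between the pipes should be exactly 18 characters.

Line 1: ['bean', 'message', 'slow'] (min_width=17, slack=1)
Line 2: ['one', 'number'] (min_width=10, slack=8)
Line 3: ['photograph', 'table'] (min_width=16, slack=2)
Line 4: ['calendar', 'display'] (min_width=16, slack=2)
Line 5: ['for', 'umbrella'] (min_width=12, slack=6)
Line 6: ['address', 'island'] (min_width=14, slack=4)
Line 7: ['violin', 'picture'] (min_width=14, slack=4)
Line 8: ['curtain', 'red'] (min_width=11, slack=7)
Line 9: ['dolphin', 'voice'] (min_width=13, slack=5)
Line 10: ['standard'] (min_width=8, slack=10)

Answer: |bean  message slow|
|one         number|
|photograph   table|
|calendar   display|
|for       umbrella|
|address     island|
|violin     picture|
|curtain        red|
|dolphin      voice|
|standard          |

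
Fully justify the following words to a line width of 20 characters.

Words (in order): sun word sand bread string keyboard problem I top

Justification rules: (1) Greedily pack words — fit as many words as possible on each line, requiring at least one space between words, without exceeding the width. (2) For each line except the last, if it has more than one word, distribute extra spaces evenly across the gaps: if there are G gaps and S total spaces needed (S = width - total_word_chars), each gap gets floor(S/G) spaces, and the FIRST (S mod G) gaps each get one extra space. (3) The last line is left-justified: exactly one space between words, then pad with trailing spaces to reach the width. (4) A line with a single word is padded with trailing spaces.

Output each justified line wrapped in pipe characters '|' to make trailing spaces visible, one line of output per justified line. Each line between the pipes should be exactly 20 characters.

Line 1: ['sun', 'word', 'sand', 'bread'] (min_width=19, slack=1)
Line 2: ['string', 'keyboard'] (min_width=15, slack=5)
Line 3: ['problem', 'I', 'top'] (min_width=13, slack=7)

Answer: |sun  word sand bread|
|string      keyboard|
|problem I top       |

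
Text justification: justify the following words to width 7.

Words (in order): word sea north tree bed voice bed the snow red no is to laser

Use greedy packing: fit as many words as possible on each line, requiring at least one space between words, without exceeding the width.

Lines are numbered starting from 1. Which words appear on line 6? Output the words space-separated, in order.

Line 1: ['word'] (min_width=4, slack=3)
Line 2: ['sea'] (min_width=3, slack=4)
Line 3: ['north'] (min_width=5, slack=2)
Line 4: ['tree'] (min_width=4, slack=3)
Line 5: ['bed'] (min_width=3, slack=4)
Line 6: ['voice'] (min_width=5, slack=2)
Line 7: ['bed', 'the'] (min_width=7, slack=0)
Line 8: ['snow'] (min_width=4, slack=3)
Line 9: ['red', 'no'] (min_width=6, slack=1)
Line 10: ['is', 'to'] (min_width=5, slack=2)
Line 11: ['laser'] (min_width=5, slack=2)

Answer: voice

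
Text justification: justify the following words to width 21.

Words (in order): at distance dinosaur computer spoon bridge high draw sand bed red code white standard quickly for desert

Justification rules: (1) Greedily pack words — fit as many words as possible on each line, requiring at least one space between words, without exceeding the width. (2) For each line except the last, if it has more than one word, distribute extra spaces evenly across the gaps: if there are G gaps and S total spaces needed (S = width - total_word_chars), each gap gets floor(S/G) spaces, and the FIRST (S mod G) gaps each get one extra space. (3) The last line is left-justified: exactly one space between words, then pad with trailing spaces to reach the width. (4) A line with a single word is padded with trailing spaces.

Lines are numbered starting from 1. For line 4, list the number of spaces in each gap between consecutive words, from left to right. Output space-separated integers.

Line 1: ['at', 'distance', 'dinosaur'] (min_width=20, slack=1)
Line 2: ['computer', 'spoon', 'bridge'] (min_width=21, slack=0)
Line 3: ['high', 'draw', 'sand', 'bed'] (min_width=18, slack=3)
Line 4: ['red', 'code', 'white'] (min_width=14, slack=7)
Line 5: ['standard', 'quickly', 'for'] (min_width=20, slack=1)
Line 6: ['desert'] (min_width=6, slack=15)

Answer: 5 4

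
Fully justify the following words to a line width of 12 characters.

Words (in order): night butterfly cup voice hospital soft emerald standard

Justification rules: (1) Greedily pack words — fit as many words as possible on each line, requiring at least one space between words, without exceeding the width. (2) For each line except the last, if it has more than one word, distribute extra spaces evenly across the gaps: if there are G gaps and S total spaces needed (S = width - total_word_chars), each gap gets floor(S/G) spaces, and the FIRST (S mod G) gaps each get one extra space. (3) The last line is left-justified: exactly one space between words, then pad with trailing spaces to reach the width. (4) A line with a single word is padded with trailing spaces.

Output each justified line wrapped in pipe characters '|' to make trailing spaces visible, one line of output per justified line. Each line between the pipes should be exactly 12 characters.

Line 1: ['night'] (min_width=5, slack=7)
Line 2: ['butterfly'] (min_width=9, slack=3)
Line 3: ['cup', 'voice'] (min_width=9, slack=3)
Line 4: ['hospital'] (min_width=8, slack=4)
Line 5: ['soft', 'emerald'] (min_width=12, slack=0)
Line 6: ['standard'] (min_width=8, slack=4)

Answer: |night       |
|butterfly   |
|cup    voice|
|hospital    |
|soft emerald|
|standard    |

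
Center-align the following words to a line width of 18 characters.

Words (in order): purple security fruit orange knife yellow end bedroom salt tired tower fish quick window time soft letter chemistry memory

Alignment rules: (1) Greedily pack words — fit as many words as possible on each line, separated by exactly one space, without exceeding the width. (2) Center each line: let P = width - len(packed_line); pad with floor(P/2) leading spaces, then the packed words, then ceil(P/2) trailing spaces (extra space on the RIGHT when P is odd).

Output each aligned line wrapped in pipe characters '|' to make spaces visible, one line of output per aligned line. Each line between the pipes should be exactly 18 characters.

Answer: | purple security  |
|fruit orange knife|
|yellow end bedroom|
| salt tired tower |
|fish quick window |
| time soft letter |
| chemistry memory |

Derivation:
Line 1: ['purple', 'security'] (min_width=15, slack=3)
Line 2: ['fruit', 'orange', 'knife'] (min_width=18, slack=0)
Line 3: ['yellow', 'end', 'bedroom'] (min_width=18, slack=0)
Line 4: ['salt', 'tired', 'tower'] (min_width=16, slack=2)
Line 5: ['fish', 'quick', 'window'] (min_width=17, slack=1)
Line 6: ['time', 'soft', 'letter'] (min_width=16, slack=2)
Line 7: ['chemistry', 'memory'] (min_width=16, slack=2)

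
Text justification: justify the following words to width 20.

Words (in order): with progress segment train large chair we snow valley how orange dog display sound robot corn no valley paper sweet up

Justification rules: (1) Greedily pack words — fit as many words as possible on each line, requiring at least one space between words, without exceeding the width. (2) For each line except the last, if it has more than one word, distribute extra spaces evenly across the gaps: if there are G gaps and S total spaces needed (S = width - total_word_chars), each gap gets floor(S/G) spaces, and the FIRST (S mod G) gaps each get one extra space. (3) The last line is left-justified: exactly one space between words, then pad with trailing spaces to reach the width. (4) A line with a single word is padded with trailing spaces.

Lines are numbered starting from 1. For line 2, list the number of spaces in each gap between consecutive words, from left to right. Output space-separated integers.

Line 1: ['with', 'progress'] (min_width=13, slack=7)
Line 2: ['segment', 'train', 'large'] (min_width=19, slack=1)
Line 3: ['chair', 'we', 'snow', 'valley'] (min_width=20, slack=0)
Line 4: ['how', 'orange', 'dog'] (min_width=14, slack=6)
Line 5: ['display', 'sound', 'robot'] (min_width=19, slack=1)
Line 6: ['corn', 'no', 'valley', 'paper'] (min_width=20, slack=0)
Line 7: ['sweet', 'up'] (min_width=8, slack=12)

Answer: 2 1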